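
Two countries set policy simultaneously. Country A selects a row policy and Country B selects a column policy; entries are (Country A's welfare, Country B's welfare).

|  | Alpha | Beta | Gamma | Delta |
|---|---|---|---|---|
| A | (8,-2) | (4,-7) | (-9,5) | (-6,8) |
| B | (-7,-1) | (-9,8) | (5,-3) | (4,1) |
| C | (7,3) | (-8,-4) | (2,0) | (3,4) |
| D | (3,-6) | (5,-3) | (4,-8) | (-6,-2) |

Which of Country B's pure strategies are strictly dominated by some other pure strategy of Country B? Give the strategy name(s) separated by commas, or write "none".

Alpha, Gamma

Delta strictly dominates Alpha — A: 8>-2, B: 1>-1, C: 4>3, D: -2>-6.
Beta is not dominated — it holds its own against Alpha at B (8>-1); Gamma at B (8>-3); Delta at B (8>1).
Delta strictly dominates Gamma — A: 8>5, B: 1>-3, C: 4>0, D: -2>-8.
Nothing dominates Delta: Alpha at A (8>-2); Beta at A (8>-7); Gamma at A (8>5).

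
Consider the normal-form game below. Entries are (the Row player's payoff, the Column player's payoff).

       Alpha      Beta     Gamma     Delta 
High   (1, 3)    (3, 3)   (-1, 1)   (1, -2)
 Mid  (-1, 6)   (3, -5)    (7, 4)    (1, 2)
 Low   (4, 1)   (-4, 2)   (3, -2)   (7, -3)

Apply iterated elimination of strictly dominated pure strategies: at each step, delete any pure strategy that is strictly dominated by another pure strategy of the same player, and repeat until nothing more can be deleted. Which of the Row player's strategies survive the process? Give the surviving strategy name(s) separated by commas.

High, Mid, Low

The Column player's strategy Gamma is strictly dominated by Alpha (High: 3>1, Mid: 6>4, Low: 1>-2) and is removed.
For the Column player, Alpha strictly dominates Delta on the remaining rows (High: 3>-2, Mid: 6>2, Low: 1>-3); eliminate Delta.
Among the remaining strategies, none is strictly dominated by another pure strategy of the same player, so the elimination stops.
Surviving strategies — the Row player: {High, Mid, Low}; the Column player: {Alpha, Beta}.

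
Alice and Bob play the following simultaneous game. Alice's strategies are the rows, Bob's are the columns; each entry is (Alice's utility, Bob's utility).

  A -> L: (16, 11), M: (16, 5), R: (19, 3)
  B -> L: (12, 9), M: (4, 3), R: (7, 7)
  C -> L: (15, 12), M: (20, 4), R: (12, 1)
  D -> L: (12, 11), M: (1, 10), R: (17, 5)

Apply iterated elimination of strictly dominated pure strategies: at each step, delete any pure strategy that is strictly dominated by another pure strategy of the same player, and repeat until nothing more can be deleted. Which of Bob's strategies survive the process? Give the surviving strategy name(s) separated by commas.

Alice's strategy B is strictly dominated by A (L: 16>12, M: 16>4, R: 19>7) and is removed.
Alice's strategy D is strictly dominated by A (L: 16>12, M: 16>1, R: 19>17) and is removed.
Column M is eliminated: L beats it against every remaining row (A: 11>5, C: 12>4).
Row C is eliminated: A beats it against every remaining column (L: 16>15, R: 19>12).
Column R is eliminated: L beats it against every remaining row (A: 11>3).
Among the remaining strategies, none is strictly dominated by another pure strategy of the same player, so the elimination stops.
Surviving strategies — Alice: {A}; Bob: {L}.

L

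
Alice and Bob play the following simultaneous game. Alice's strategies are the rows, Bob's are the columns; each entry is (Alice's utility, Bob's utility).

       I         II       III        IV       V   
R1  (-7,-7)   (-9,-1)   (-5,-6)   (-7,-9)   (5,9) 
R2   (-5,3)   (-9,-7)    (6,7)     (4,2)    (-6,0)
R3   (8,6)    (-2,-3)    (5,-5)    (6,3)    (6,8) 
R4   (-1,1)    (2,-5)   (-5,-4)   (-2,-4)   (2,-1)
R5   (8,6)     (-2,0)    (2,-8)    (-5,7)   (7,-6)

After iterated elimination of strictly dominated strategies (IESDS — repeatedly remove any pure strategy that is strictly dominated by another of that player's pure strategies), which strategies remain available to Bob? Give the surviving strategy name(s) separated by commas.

I, III, IV, V

Row R1 is eliminated: R3 beats it against every remaining column (I: 8>-7, II: -2>-9, III: 5>-5, IV: 6>-7, V: 6>5).
Bob's strategy II is strictly dominated by I (R2: 3>-7, R3: 6>-3, R4: 1>-5, R5: 6>0) and is removed.
Row R4 is eliminated: R3 beats it against every remaining column (I: 8>-1, III: 5>-5, IV: 6>-2, V: 6>2).
Among the remaining strategies, none is strictly dominated by another pure strategy of the same player, so the elimination stops.
Surviving strategies — Alice: {R2, R3, R5}; Bob: {I, III, IV, V}.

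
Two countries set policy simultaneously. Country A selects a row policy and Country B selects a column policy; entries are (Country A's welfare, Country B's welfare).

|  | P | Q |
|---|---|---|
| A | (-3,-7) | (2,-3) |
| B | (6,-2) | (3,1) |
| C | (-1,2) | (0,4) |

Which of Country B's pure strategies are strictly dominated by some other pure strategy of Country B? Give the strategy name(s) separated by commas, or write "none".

P

Q strictly dominates P — A: -3>-7, B: 1>-2, C: 4>2.
Nothing dominates Q: P at A (-3>-7).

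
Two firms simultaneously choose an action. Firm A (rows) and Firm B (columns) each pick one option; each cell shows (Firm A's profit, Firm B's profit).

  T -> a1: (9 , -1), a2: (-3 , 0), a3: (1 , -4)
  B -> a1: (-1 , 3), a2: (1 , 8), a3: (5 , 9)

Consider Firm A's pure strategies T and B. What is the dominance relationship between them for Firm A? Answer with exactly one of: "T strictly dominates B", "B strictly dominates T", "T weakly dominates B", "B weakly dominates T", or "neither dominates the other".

neither dominates the other

T's payoffs vs B's, by Firm B's action — a1: 9>-1, a2: -3<1, a3: 1<5.
T does better at a1 but worse at a2, a3; neither strategy dominates the other.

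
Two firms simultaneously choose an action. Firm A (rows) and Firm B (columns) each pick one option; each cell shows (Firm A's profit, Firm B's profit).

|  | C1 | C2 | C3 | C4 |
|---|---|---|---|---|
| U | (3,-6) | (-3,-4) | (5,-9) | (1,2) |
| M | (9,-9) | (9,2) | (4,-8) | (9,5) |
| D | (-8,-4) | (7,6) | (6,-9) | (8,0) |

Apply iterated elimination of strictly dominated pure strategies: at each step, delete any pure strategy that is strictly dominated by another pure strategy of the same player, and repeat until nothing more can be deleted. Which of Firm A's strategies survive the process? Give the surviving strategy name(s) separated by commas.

Column C1 is eliminated: C2 beats it against every remaining row (U: -4>-6, M: 2>-9, D: 6>-4).
For Firm A, D strictly dominates U on the remaining columns (C2: 7>-3, C3: 6>5, C4: 8>1); eliminate U.
Firm B's strategy C3 is strictly dominated by C2 (M: 2>-8, D: 6>-9) and is removed.
For Firm A, M strictly dominates D on the remaining columns (C2: 9>7, C4: 9>8); eliminate D.
Firm B's strategy C2 is strictly dominated by C4 (M: 5>2) and is removed.
Among the remaining strategies, none is strictly dominated by another pure strategy of the same player, so the elimination stops.
Surviving strategies — Firm A: {M}; Firm B: {C4}.

M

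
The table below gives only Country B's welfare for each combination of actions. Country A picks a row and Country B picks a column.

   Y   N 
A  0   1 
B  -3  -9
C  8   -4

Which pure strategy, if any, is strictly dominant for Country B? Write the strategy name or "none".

none

Y fails to dominate N at A (0<1).
N fails to dominate Y at B (-9<-3).
No single strategy dominates all the others.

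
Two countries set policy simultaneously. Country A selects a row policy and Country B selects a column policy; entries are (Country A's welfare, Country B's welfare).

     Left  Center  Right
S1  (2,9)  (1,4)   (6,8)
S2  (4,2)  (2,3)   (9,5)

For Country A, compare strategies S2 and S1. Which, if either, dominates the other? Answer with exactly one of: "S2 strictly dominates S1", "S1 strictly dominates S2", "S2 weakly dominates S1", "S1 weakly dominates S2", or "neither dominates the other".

S2 strictly dominates S1

Compare S2 to S1 across each choice by Country B: Left: 4>2, Center: 2>1, Right: 9>6.
Every comparison favours S2, so S2 strictly dominates S1.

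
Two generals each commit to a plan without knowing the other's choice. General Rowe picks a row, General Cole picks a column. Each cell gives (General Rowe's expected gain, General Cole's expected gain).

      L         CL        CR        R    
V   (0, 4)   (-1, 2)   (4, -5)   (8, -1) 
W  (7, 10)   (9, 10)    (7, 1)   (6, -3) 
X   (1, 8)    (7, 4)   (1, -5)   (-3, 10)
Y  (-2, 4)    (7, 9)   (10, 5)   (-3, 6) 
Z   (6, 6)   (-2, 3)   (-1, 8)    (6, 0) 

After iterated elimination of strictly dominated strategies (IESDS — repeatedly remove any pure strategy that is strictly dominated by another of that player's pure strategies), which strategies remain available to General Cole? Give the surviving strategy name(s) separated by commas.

General Rowe's strategy X is strictly dominated by W (L: 7>1, CL: 9>7, CR: 7>1, R: 6>-3) and is removed.
Column R is eliminated: CL beats it against every remaining row (V: 2>-1, W: 10>-3, Y: 9>6, Z: 3>0).
General Rowe's strategy V is strictly dominated by W (L: 7>0, CL: 9>-1, CR: 7>4) and is removed.
General Rowe's strategy Z is strictly dominated by W (L: 7>6, CL: 9>-2, CR: 7>-1) and is removed.
General Cole's strategy CR is strictly dominated by CL (W: 10>1, Y: 9>5) and is removed.
Row Y is eliminated: W beats it against every remaining column (L: 7>-2, CL: 9>7).
Among the remaining strategies, none is strictly dominated by another pure strategy of the same player, so the elimination stops.
Surviving strategies — General Rowe: {W}; General Cole: {L, CL}.

L, CL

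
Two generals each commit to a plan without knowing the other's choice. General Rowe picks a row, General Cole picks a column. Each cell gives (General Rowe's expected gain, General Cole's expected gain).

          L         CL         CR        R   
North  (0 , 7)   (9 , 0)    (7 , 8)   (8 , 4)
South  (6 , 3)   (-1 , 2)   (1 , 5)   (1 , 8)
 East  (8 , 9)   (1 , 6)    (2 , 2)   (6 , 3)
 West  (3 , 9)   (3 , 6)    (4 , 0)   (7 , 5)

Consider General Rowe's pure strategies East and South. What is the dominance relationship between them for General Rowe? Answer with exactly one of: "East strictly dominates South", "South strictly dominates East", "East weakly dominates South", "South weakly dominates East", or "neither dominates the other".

East's payoffs vs South's, by General Cole's action — L: 8>6, CL: 1>-1, CR: 2>1, R: 6>1.
East gives a strictly higher payoff against each choice by General Cole, so East strictly dominates South.

East strictly dominates South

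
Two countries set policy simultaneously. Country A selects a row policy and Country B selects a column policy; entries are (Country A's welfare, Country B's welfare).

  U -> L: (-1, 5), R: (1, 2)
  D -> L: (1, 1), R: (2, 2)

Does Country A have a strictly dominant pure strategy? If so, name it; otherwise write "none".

D

D vs U: L: 1>-1, R: 2>1.
D strictly beats every other strategy against every opponent action, so it is strictly dominant.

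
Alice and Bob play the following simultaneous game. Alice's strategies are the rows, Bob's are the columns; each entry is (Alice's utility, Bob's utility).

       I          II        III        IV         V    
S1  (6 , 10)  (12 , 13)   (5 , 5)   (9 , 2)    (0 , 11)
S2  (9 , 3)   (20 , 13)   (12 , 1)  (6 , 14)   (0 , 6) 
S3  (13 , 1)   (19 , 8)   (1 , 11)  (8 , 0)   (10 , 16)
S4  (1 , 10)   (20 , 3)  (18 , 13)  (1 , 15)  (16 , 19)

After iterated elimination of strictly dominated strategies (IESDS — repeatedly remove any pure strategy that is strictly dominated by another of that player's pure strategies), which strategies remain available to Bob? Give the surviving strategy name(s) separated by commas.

Bob's strategy I is strictly dominated by V (S1: 11>10, S2: 6>3, S3: 16>1, S4: 19>10) and is removed.
Bob's strategy III is strictly dominated by V (S1: 11>5, S2: 6>1, S3: 16>11, S4: 19>13) and is removed.
Among the remaining strategies, none is strictly dominated by another pure strategy of the same player, so the elimination stops.
Surviving strategies — Alice: {S1, S2, S3, S4}; Bob: {II, IV, V}.

II, IV, V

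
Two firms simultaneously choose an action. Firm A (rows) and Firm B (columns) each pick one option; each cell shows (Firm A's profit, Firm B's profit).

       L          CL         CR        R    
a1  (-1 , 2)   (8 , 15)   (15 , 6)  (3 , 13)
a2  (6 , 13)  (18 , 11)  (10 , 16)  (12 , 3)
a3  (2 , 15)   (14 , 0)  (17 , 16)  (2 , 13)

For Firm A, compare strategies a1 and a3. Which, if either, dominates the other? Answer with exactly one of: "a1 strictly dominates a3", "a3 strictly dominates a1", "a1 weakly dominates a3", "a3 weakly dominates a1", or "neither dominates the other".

a1's payoffs vs a3's, by Firm B's action — L: -1<2, CL: 8<14, CR: 15<17, R: 3>2.
a1 does better at R but worse at L, CL, CR; neither strategy dominates the other.

neither dominates the other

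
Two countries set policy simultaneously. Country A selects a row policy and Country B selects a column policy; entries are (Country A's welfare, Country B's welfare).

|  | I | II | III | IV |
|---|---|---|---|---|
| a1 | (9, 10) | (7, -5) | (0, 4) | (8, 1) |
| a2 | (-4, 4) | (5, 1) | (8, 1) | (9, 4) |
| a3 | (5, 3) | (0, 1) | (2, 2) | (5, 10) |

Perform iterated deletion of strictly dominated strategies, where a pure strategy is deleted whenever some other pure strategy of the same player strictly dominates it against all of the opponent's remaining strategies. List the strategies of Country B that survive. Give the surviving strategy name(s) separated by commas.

I, IV

Country B's strategy II is strictly dominated by I (a1: 10>-5, a2: 4>1, a3: 3>1) and is removed.
For Country B, I strictly dominates III on the remaining rows (a1: 10>4, a2: 4>1, a3: 3>2); eliminate III.
Country A's strategy a3 is strictly dominated by a1 (I: 9>5, IV: 8>5) and is removed.
Among the remaining strategies, none is strictly dominated by another pure strategy of the same player, so the elimination stops.
Surviving strategies — Country A: {a1, a2}; Country B: {I, IV}.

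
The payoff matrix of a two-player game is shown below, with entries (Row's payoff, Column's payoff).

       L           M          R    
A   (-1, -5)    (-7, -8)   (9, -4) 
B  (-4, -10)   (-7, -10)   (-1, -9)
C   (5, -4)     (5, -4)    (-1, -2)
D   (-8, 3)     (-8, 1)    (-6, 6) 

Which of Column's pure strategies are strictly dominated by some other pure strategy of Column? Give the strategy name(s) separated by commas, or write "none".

L, M

R strictly dominates L — A: -4>-5, B: -9>-10, C: -2>-4, D: 6>3.
R strictly dominates M — A: -4>-8, B: -9>-10, C: -2>-4, D: 6>1.
Nothing dominates R: L at A (-4>-5); M at A (-4>-8).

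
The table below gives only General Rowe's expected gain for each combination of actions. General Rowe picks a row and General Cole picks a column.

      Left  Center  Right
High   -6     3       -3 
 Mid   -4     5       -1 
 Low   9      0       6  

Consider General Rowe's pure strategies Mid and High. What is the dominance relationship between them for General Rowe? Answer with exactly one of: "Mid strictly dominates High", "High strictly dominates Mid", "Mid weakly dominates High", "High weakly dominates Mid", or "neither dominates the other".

Mid's payoffs vs High's, by General Cole's action — Left: -4>-6, Center: 5>3, Right: -1>-3.
Mid gives a strictly higher payoff against every action of General Cole, so Mid strictly dominates High.

Mid strictly dominates High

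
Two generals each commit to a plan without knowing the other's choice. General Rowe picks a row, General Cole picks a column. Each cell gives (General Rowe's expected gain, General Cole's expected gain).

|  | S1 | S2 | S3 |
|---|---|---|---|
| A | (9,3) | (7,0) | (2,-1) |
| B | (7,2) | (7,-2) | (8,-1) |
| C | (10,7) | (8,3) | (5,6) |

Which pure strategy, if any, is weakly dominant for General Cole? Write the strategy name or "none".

S1

S1 vs S2: A: 3>0, B: 2>-2, C: 7>3.
S1 vs S3: A: 3>-1, B: 2>-1, C: 7>6.
S1 is at least as good as every other strategy against every opponent action, so it is weakly dominant.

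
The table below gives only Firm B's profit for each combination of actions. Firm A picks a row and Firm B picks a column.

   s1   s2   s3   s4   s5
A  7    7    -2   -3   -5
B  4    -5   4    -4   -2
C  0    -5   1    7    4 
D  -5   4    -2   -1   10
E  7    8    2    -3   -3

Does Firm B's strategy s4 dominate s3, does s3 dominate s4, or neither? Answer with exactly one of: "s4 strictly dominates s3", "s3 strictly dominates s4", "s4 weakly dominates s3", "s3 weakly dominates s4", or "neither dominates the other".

neither dominates the other

s4's payoffs vs s3's, by Firm A's action — A: -3<-2, B: -4<4, C: 7>1, D: -1>-2, E: -3<2.
s4 does better at C, D but worse at A, B, E; neither strategy dominates the other.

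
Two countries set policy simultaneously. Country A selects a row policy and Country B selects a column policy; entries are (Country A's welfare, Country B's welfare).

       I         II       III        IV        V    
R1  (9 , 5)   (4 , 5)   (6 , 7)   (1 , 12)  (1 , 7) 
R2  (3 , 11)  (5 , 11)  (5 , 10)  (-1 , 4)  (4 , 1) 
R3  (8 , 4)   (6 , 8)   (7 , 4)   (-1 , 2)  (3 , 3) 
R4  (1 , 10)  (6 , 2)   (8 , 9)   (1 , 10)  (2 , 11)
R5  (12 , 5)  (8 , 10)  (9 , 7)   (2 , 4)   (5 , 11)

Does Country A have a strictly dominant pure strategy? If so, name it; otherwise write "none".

R5

R5 vs R1: I: 12>9, II: 8>4, III: 9>6, IV: 2>1, V: 5>1.
R5 vs R2: I: 12>3, II: 8>5, III: 9>5, IV: 2>-1, V: 5>4.
R5 vs R3: I: 12>8, II: 8>6, III: 9>7, IV: 2>-1, V: 5>3.
R5 vs R4: I: 12>1, II: 8>6, III: 9>8, IV: 2>1, V: 5>2.
R5 strictly beats every other strategy against every opponent action, so it is strictly dominant.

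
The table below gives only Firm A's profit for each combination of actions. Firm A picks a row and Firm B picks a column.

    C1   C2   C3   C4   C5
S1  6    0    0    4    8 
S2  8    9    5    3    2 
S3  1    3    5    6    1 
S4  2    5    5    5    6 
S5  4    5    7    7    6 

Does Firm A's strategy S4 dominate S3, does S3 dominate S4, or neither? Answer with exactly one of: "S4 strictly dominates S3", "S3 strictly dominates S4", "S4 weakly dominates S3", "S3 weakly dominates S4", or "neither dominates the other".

neither dominates the other

S4's payoffs vs S3's, by Firm B's action — C1: 2>1, C2: 5>3, C3: 5=5, C4: 5<6, C5: 6>1.
S4 does better at C1, C2, C5 but worse at C4; neither strategy dominates the other.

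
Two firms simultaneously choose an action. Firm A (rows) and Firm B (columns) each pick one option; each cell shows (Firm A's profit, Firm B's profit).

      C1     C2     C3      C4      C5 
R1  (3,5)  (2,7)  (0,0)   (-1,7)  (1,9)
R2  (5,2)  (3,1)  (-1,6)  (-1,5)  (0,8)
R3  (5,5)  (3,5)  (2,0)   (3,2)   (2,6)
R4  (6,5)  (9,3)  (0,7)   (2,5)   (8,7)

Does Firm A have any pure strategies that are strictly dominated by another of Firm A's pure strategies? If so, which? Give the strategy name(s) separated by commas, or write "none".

R1, R2

R3 strictly dominates R1 — C1: 5>3, C2: 3>2, C3: 2>0, C4: 3>-1, C5: 2>1.
R2: dominated, since R4 does at least as well everywhere (C1: 6>5, C2: 9>3, C3: 0>-1, C4: 2>-1, C5: 8>0).
R3: no other strategy beats it everywhere (R1 at C1 (5>3); R2 at C1 (5=5); R4 at C3 (2>0)).
R4 is not dominated — it holds its own against R1 at C1 (6>3); R2 at C1 (6>5); R3 at C1 (6>5).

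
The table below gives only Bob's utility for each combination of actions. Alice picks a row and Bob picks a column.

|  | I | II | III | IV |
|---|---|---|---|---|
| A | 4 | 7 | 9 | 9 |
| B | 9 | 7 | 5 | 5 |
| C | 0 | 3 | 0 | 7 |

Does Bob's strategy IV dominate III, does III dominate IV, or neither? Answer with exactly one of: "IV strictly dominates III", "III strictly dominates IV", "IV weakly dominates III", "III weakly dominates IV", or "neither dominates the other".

IV's payoffs vs III's, by Alice's action — A: 9=9, B: 5=5, C: 7>0.
IV is at least as good everywhere and strictly better somewhere (tied only at A, B), so IV weakly but not strictly dominates III.

IV weakly dominates III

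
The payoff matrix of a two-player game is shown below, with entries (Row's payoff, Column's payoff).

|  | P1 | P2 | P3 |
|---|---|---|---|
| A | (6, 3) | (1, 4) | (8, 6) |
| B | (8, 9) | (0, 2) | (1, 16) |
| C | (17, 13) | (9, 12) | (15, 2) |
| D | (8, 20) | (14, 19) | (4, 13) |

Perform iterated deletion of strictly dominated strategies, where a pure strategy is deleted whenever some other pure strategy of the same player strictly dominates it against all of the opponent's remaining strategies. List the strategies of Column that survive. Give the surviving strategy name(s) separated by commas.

P1

Row's strategy A is strictly dominated by C (P1: 17>6, P2: 9>1, P3: 15>8) and is removed.
For Row, C strictly dominates B on the remaining columns (P1: 17>8, P2: 9>0, P3: 15>1); eliminate B.
Column's strategy P2 is strictly dominated by P1 (C: 13>12, D: 20>19) and is removed.
Row's strategy D is strictly dominated by C (P1: 17>8, P3: 15>4) and is removed.
Column P3 is eliminated: P1 beats it against every remaining row (C: 13>2).
Among the remaining strategies, none is strictly dominated by another pure strategy of the same player, so the elimination stops.
Surviving strategies — Row: {C}; Column: {P1}.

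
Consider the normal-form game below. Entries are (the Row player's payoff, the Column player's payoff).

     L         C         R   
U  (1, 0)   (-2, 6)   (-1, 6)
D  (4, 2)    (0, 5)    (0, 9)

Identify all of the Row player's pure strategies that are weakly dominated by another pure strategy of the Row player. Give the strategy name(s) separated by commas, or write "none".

D weakly dominates U — L: 4>1, C: 0>-2, R: 0>-1.
D: no other strategy beats it everywhere (U at L (4>1)).

U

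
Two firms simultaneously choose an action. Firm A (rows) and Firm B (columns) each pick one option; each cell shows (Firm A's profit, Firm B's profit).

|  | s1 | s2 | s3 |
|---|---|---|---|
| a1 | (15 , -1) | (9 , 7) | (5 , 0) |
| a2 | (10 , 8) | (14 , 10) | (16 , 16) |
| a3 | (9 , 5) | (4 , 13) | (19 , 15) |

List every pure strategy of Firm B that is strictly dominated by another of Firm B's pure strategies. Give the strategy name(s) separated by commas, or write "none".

s1 is strictly dominated by s2 (a1: 7>-1, a2: 10>8, a3: 13>5).
Nothing dominates s2: s1 at a1 (7>-1); s3 at a1 (7>0).
Nothing dominates s3: s1 at a1 (0>-1); s2 at a2 (16>10).

s1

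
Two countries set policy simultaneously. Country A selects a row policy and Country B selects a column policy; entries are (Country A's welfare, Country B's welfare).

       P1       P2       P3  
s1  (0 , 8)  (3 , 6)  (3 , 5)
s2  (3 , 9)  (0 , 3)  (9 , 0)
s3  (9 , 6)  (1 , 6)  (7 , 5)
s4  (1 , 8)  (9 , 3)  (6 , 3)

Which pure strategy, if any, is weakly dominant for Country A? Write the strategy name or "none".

none

s1 fails to dominate s2 at P1 (0<3).
s2 fails to dominate s1 at P2 (0<3).
s3 fails to dominate s1 at P2 (1<3).
s4 fails to dominate s2 at P1 (1<3).
No single strategy dominates all the others.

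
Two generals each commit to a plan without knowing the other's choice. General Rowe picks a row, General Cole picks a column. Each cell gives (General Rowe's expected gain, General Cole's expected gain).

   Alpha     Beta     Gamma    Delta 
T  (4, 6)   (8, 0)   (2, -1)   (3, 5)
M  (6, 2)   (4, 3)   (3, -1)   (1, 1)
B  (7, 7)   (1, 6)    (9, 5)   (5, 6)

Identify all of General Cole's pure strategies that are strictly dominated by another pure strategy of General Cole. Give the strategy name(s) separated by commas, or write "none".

Gamma, Delta

Nothing dominates Alpha: Beta at T (6>0); Gamma at T (6>-1); Delta at T (6>5).
Beta: no other strategy beats it everywhere (Alpha at M (3>2); Gamma at T (0>-1); Delta at M (3>1)).
Gamma is strictly dominated by Alpha (T: 6>-1, M: 2>-1, B: 7>5).
Delta: dominated, since Alpha does at least as well everywhere (T: 6>5, M: 2>1, B: 7>6).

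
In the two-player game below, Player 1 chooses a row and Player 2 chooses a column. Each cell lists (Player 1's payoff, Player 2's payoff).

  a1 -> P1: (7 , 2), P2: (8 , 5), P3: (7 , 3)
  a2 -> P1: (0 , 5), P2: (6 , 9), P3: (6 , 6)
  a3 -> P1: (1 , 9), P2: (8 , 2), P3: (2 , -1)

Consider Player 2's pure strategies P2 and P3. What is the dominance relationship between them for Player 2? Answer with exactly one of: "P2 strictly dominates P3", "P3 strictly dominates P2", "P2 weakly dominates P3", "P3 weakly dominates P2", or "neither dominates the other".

P2's payoffs vs P3's, by Player 1's action — a1: 5>3, a2: 9>6, a3: 2>-1.
Every comparison favours P2, so P2 strictly dominates P3.

P2 strictly dominates P3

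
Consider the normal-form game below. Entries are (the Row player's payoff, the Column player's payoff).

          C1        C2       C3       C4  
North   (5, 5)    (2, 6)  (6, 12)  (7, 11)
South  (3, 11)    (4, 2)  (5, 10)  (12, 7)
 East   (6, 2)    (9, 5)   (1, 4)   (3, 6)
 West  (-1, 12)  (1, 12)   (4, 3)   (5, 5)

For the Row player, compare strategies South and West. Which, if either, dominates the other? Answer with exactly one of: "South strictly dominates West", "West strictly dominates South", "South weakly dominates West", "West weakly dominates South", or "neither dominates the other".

South strictly dominates West

South's payoffs vs West's, by the Column player's action — C1: 3>-1, C2: 4>1, C3: 5>4, C4: 12>5.
South gives a strictly higher payoff against each opponent action, so South strictly dominates West.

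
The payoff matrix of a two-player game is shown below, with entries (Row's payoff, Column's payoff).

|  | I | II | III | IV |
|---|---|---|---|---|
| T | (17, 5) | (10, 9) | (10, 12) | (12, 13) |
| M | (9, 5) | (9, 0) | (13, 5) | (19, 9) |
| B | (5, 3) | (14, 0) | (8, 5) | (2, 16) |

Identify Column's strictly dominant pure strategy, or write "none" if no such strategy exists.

IV vs I: T: 13>5, M: 9>5, B: 16>3.
IV vs II: T: 13>9, M: 9>0, B: 16>0.
IV vs III: T: 13>12, M: 9>5, B: 16>5.
IV strictly beats every other strategy against every opponent action, so it is strictly dominant.

IV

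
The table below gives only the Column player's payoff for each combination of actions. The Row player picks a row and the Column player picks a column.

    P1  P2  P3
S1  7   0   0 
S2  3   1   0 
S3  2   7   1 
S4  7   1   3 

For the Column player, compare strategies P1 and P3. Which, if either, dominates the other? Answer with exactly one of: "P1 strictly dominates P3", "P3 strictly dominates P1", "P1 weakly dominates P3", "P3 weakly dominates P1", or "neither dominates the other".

Compare P1 to P3 across each opponent action: S1: 7>0, S2: 3>0, S3: 2>1, S4: 7>3.
Every comparison favours P1, so P1 strictly dominates P3.

P1 strictly dominates P3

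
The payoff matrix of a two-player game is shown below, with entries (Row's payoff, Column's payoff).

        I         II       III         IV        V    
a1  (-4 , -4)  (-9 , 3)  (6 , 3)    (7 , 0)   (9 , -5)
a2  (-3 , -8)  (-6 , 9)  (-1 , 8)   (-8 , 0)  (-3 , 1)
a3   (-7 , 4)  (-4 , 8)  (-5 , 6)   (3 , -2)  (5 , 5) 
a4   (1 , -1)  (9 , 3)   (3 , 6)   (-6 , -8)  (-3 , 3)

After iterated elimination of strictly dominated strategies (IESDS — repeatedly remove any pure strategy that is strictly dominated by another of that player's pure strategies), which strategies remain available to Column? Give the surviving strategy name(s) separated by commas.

II, III

Column I is eliminated: II beats it against every remaining row (a1: 3>-4, a2: 9>-8, a3: 8>4, a4: 3>-1).
Column IV is eliminated: II beats it against every remaining row (a1: 3>0, a2: 9>0, a3: 8>-2, a4: 3>-8).
Column's strategy V is strictly dominated by III (a1: 3>-5, a2: 8>1, a3: 6>5, a4: 6>3) and is removed.
For Row, a4 strictly dominates a2 on the remaining columns (II: 9>-6, III: 3>-1); eliminate a2.
Row a3 is eliminated: a4 beats it against every remaining column (II: 9>-4, III: 3>-5).
Among the remaining strategies, none is strictly dominated by another pure strategy of the same player, so the elimination stops.
Surviving strategies — Row: {a1, a4}; Column: {II, III}.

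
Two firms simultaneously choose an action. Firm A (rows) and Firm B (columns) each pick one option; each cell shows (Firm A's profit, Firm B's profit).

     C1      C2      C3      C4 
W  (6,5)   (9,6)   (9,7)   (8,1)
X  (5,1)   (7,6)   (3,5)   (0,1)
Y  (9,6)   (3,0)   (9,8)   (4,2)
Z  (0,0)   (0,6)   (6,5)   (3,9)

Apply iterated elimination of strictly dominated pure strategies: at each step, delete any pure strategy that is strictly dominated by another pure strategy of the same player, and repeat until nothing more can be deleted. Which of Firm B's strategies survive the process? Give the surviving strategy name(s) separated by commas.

Firm A's strategy X is strictly dominated by W (C1: 6>5, C2: 9>7, C3: 9>3, C4: 8>0) and is removed.
Row Z is eliminated: W beats it against every remaining column (C1: 6>0, C2: 9>0, C3: 9>6, C4: 8>3).
Firm B's strategy C1 is strictly dominated by C3 (W: 7>5, Y: 8>6) and is removed.
Firm B's strategy C2 is strictly dominated by C3 (W: 7>6, Y: 8>0) and is removed.
For Firm B, C3 strictly dominates C4 on the remaining rows (W: 7>1, Y: 8>2); eliminate C4.
Among the remaining strategies, none is strictly dominated by another pure strategy of the same player, so the elimination stops.
Surviving strategies — Firm A: {W, Y}; Firm B: {C3}.

C3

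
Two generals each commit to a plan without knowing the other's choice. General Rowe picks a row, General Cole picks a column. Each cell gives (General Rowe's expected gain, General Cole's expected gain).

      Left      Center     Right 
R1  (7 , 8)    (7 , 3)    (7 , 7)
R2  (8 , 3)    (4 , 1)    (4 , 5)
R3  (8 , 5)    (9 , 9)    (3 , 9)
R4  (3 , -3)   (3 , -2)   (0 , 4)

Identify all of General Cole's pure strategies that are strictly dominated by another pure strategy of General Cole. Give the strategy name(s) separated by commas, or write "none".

none

Left is not dominated — it holds its own against Center at R1 (8>3); Right at R1 (8>7).
Nothing dominates Center: Left at R3 (9>5); Right at R3 (9=9).
Right: no other strategy beats it everywhere (Left at R2 (5>3); Center at R1 (7>3)).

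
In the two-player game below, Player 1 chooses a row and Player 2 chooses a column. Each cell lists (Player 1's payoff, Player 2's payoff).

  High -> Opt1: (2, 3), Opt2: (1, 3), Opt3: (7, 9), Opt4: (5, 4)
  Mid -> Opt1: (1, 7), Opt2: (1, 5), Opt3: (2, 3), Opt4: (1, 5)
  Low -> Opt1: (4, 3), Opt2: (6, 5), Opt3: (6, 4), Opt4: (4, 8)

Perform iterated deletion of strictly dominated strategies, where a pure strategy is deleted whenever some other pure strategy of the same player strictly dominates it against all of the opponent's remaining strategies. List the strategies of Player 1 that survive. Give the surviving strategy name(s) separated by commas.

High

For Player 1, Low strictly dominates Mid on the remaining columns (Opt1: 4>1, Opt2: 6>1, Opt3: 6>2, Opt4: 4>1); eliminate Mid.
Column Opt1 is eliminated: Opt3 beats it against every remaining row (High: 9>3, Low: 4>3).
Player 2's strategy Opt2 is strictly dominated by Opt4 (High: 4>3, Low: 8>5) and is removed.
Player 1's strategy Low is strictly dominated by High (Opt3: 7>6, Opt4: 5>4) and is removed.
For Player 2, Opt3 strictly dominates Opt4 on the remaining rows (High: 9>4); eliminate Opt4.
Among the remaining strategies, none is strictly dominated by another pure strategy of the same player, so the elimination stops.
Surviving strategies — Player 1: {High}; Player 2: {Opt3}.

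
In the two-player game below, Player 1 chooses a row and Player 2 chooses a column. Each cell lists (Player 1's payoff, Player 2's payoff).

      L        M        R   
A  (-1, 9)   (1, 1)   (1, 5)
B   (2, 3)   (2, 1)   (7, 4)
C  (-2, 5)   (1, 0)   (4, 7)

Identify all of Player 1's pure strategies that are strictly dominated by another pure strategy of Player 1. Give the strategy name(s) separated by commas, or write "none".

A is strictly dominated by B (L: 2>-1, M: 2>1, R: 7>1).
B is not dominated — it holds its own against A at L (2>-1); C at L (2>-2).
C: dominated, since B does at least as well everywhere (L: 2>-2, M: 2>1, R: 7>4).

A, C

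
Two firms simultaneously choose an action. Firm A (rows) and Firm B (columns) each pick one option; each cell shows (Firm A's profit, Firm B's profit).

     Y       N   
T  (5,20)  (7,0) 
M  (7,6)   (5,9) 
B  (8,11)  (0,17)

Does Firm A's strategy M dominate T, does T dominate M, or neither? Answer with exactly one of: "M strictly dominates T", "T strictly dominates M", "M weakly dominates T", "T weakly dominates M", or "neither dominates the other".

M's payoffs vs T's, by Firm B's action — Y: 7>5, N: 5<7.
M does better at Y but worse at N; neither strategy dominates the other.

neither dominates the other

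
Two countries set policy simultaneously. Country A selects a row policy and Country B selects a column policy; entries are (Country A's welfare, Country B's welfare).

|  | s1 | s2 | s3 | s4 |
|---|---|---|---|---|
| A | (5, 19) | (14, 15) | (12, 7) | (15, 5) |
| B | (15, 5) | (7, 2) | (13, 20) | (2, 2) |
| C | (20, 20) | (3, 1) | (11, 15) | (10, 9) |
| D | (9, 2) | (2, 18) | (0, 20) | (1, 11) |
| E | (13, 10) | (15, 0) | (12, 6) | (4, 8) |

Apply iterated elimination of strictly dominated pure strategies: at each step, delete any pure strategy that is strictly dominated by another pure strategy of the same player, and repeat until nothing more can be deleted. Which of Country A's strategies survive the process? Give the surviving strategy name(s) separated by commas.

Country A's strategy D is strictly dominated by B (s1: 15>9, s2: 7>2, s3: 13>0, s4: 2>1) and is removed.
For Country B, s1 strictly dominates s2 on the remaining rows (A: 19>15, B: 5>2, C: 20>1, E: 10>0); eliminate s2.
Column s4 is eliminated: s1 beats it against every remaining row (A: 19>5, B: 5>2, C: 20>9, E: 10>8).
Country A's strategy A is strictly dominated by B (s1: 15>5, s3: 13>12) and is removed.
For Country A, B strictly dominates E on the remaining columns (s1: 15>13, s3: 13>12); eliminate E.
Among the remaining strategies, none is strictly dominated by another pure strategy of the same player, so the elimination stops.
Surviving strategies — Country A: {B, C}; Country B: {s1, s3}.

B, C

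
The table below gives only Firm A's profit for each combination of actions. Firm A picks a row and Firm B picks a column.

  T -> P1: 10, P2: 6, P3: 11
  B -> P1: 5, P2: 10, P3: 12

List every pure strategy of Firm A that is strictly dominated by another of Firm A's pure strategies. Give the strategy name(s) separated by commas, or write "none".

Nothing dominates T: B at P1 (10>5).
B: no other strategy beats it everywhere (T at P2 (10>6)).

none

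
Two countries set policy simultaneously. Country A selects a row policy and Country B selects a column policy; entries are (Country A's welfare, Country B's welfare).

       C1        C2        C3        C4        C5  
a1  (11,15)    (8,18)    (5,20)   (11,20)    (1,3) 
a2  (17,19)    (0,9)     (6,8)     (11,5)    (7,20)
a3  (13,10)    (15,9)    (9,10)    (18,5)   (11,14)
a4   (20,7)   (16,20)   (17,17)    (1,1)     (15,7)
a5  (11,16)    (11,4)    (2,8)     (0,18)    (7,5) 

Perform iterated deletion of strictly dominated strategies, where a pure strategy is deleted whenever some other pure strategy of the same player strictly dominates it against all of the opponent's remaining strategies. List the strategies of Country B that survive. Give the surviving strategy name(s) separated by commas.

C2

For Country A, a3 strictly dominates a1 on the remaining columns (C1: 13>11, C2: 15>8, C3: 9>5, C4: 18>11, C5: 11>1); eliminate a1.
For Country A, a3 strictly dominates a5 on the remaining columns (C1: 13>11, C2: 15>11, C3: 9>2, C4: 18>0, C5: 11>7); eliminate a5.
For Country B, C1 strictly dominates C4 on the remaining rows (a2: 19>5, a3: 10>5, a4: 7>1); eliminate C4.
For Country A, a4 strictly dominates a2 on the remaining columns (C1: 20>17, C2: 16>0, C3: 17>6, C5: 15>7); eliminate a2.
Row a3 is eliminated: a4 beats it against every remaining column (C1: 20>13, C2: 16>15, C3: 17>9, C5: 15>11).
Country B's strategy C1 is strictly dominated by C2 (a4: 20>7) and is removed.
For Country B, C2 strictly dominates C3 on the remaining rows (a4: 20>17); eliminate C3.
Column C5 is eliminated: C2 beats it against every remaining row (a4: 20>7).
Among the remaining strategies, none is strictly dominated by another pure strategy of the same player, so the elimination stops.
Surviving strategies — Country A: {a4}; Country B: {C2}.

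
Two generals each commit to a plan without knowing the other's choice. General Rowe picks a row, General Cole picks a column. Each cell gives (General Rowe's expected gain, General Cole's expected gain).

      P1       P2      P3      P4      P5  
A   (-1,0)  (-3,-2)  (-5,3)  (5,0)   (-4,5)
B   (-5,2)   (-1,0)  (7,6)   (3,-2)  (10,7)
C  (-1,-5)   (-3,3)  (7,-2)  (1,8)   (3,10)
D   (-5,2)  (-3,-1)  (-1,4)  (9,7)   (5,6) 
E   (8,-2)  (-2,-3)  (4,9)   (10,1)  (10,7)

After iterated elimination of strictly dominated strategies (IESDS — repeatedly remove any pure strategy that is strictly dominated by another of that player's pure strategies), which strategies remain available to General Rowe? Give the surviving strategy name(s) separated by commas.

General Rowe's strategy A is strictly dominated by E (P1: 8>-1, P2: -2>-3, P3: 4>-5, P4: 10>5, P5: 10>-4) and is removed.
General Rowe's strategy D is strictly dominated by E (P1: 8>-5, P2: -2>-3, P3: 4>-1, P4: 10>9, P5: 10>5) and is removed.
General Cole's strategy P1 is strictly dominated by P3 (B: 6>2, C: -2>-5, E: 9>-2) and is removed.
For General Cole, P5 strictly dominates P2 on the remaining rows (B: 7>0, C: 10>3, E: 7>-3); eliminate P2.
Column P4 is eliminated: P5 beats it against every remaining row (B: 7>-2, C: 10>8, E: 7>1).
Among the remaining strategies, none is strictly dominated by another pure strategy of the same player, so the elimination stops.
Surviving strategies — General Rowe: {B, C, E}; General Cole: {P3, P5}.

B, C, E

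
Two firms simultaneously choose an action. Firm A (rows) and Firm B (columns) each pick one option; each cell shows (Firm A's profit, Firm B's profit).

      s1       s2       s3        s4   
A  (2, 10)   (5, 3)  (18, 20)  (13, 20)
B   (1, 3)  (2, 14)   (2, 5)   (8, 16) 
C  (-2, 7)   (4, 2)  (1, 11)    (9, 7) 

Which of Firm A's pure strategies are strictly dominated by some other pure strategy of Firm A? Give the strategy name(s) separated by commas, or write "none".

A is not dominated — it holds its own against B at s1 (2>1); C at s1 (2>-2).
A strictly dominates B — s1: 2>1, s2: 5>2, s3: 18>2, s4: 13>8.
C: dominated, since A does at least as well everywhere (s1: 2>-2, s2: 5>4, s3: 18>1, s4: 13>9).

B, C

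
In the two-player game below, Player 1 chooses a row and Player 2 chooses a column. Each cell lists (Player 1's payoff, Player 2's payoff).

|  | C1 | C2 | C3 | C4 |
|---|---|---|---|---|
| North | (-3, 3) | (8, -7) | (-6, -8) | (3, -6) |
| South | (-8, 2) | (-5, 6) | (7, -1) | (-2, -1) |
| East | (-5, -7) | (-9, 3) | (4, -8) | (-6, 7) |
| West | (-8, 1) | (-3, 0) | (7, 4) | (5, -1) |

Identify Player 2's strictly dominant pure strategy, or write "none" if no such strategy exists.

C1 fails to dominate C2 at South (2<6).
C2 fails to dominate C1 at North (-7<3).
C3 fails to dominate C1 at North (-8<3).
C4 fails to dominate C1 at North (-6<3).
No single strategy dominates all the others.

none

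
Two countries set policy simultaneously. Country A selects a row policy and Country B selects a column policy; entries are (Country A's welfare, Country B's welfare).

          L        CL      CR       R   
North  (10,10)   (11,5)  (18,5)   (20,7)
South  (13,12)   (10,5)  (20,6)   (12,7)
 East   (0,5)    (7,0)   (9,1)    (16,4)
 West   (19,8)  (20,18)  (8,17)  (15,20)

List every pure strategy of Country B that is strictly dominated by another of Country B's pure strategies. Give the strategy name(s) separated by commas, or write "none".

CL, CR

Nothing dominates L: CL at North (10>5); CR at North (10>5); R at North (10>7).
R strictly dominates CL — North: 7>5, South: 7>5, East: 4>0, West: 20>18.
CR: dominated, since R does at least as well everywhere (North: 7>5, South: 7>6, East: 4>1, West: 20>17).
R: no other strategy beats it everywhere (L at West (20>8); CL at North (7>5); CR at North (7>5)).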